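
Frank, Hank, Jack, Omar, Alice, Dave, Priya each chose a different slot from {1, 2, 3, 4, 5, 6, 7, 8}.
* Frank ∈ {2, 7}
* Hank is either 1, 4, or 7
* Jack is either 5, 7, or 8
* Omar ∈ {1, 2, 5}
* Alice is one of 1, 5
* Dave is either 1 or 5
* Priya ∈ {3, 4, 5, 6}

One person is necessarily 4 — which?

Alice and Dave between them cover only {1, 5} — a naked pair. Remove those values from Hank, Jack, Omar, Priya.
Omar's domain is down to {2}, so Omar = 2. Eliminate 2 elsewhere: Frank.
That leaves Frank = 7. Eliminate 7 elsewhere: Hank, Jack.
So 4 goes to Hank.

Hank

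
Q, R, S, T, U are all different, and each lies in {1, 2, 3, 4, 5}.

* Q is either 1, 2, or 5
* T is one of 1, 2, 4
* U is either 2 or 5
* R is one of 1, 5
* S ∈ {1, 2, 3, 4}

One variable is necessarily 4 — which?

T

The 5 variables together cover exactly {1, 2, 3, 4, 5} — 5 values for 5 variables — and 3 appears only in S's list, so S = 3.
The 4 still-open variables together cover exactly {1, 2, 4, 5} — 4 values for 4 variables — and 4 appears only in T's list, so T = 4.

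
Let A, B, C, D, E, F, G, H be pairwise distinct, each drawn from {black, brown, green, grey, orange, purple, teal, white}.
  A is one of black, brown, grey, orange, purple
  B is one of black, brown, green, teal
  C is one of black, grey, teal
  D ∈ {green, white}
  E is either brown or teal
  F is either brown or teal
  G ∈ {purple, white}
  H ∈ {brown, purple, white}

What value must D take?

green

The 8 variables together cover exactly {black, brown, green, grey, orange, purple, teal, white} — 8 values for 8 variables — and orange appears only in A's list, so A = orange.
The 7 still-open variables together cover exactly {black, brown, green, grey, purple, teal, white} — 7 values for 7 variables — and grey appears only in C's list, so C = grey.
The 6 still-open variables draw from only 6 values {black, brown, green, purple, teal, white}, so each is used; only B can be black, hence B = black.
Among the 5 still-open variables, green fits only D (and all 5 values in {brown, green, purple, teal, white} must be used), so D = green.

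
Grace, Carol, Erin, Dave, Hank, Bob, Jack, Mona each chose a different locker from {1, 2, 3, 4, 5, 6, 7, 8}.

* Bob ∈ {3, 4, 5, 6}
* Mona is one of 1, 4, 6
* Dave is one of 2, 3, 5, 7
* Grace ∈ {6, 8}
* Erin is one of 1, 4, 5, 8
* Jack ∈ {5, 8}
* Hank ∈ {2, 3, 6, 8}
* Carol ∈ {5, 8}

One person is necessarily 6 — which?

Among the 8 variables, 7 fits only Dave (and all 8 values in {1, 2, 3, 4, 5, 6, 7, 8} must be used), so Dave = 7.
Among the 7 still-open variables, 2 fits only Hank (and all 7 values in {1, 2, 3, 4, 5, 6, 8} must be used), so Hank = 2.
Among the 6 still-open variables, 3 fits only Bob (and all 6 values in {1, 3, 4, 5, 6, 8} must be used), so Bob = 3.
Carol and Jack between them cover only {5, 8} — a naked pair. Remove those values from Grace, Erin.
So 6 goes to Grace.

Grace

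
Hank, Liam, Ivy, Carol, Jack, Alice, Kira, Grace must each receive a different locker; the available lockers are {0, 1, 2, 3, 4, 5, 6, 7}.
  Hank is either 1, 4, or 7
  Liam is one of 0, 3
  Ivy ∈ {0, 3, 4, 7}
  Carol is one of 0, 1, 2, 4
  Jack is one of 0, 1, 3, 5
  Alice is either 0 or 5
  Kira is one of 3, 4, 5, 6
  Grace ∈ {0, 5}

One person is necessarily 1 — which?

Jack

The 8 variables draw from only 8 values {0, 1, 2, 3, 4, 5, 6, 7}, so each is used; only Carol can be 2, hence Carol = 2.
The 7 still-open variables together cover exactly {0, 1, 3, 4, 5, 6, 7} — 7 values for 7 variables — and 6 appears only in Kira's list, so Kira = 6.
Alice and Grace between them cover only {0, 5} — a naked pair. Remove those values from Liam, Ivy, Jack.
That leaves Liam = 3. Eliminate 3 elsewhere: Ivy, Jack.
So 1 goes to Jack.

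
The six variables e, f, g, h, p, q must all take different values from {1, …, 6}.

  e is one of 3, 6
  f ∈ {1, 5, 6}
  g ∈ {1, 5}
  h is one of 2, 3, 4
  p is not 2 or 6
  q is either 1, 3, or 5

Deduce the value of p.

4

The 6 variables draw from only 6 values {1, 2, 3, 4, 5, 6}, so each is used; only h can be 2, hence h = 2.
The 5 still-open variables together cover exactly {1, 3, 4, 5, 6} — 5 values for 5 variables — and 4 appears only in p's list, so p = 4.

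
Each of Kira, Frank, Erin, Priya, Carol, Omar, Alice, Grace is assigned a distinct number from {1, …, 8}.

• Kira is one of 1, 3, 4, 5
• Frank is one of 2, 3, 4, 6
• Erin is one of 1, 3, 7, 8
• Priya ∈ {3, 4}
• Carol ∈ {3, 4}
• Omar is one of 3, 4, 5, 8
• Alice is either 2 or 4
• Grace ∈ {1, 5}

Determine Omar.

8

The 8 variables draw from only 8 values {1, 2, 3, 4, 5, 6, 7, 8}, so each is used; only Frank can be 6, hence Frank = 6.
The 7 still-open variables draw from only 7 values {1, 2, 3, 4, 5, 7, 8}, so each is used; only Alice can be 2, hence Alice = 2.
The 6 still-open variables draw from only 6 values {1, 3, 4, 5, 7, 8}, so each is used; only Erin can be 7, hence Erin = 7.
The 5 still-open variables draw from only 5 values {1, 3, 4, 5, 8}, so each is used; only Omar can be 8, hence Omar = 8.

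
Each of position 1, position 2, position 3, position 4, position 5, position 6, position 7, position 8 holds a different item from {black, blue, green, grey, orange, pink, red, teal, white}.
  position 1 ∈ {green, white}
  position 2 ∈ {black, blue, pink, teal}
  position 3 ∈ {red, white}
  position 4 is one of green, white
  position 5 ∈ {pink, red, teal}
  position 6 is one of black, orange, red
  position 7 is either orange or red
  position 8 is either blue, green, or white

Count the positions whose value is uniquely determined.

position 1 and position 4 between them cover only {green, white} — a naked pair. Remove those values from position 3, position 8.
That leaves position 3 = red. So position 5, position 6, position 7 can't be red.
position 7 must be orange (only option left). Strike orange from position 6.
position 8 has just one choice, so position 8 = blue. Strike blue from position 2.
position 6 has just one choice, so position 6 = black. So position 2 can't be black.
Determined: position 3=red, position 6=black, position 7=orange, position 8=blue. The other positions each still have more than one consistent value. That makes 4.

4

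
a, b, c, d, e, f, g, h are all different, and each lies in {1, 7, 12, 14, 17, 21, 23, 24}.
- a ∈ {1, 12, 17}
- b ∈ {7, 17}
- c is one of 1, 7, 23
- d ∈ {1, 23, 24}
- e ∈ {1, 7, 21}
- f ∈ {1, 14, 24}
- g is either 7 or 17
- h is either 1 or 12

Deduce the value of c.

23

The 8 variables draw from only 8 values {1, 7, 12, 14, 17, 21, 23, 24}, so each is used; only f can be 14, hence f = 14.
The 7 still-open variables draw from only 7 values {1, 7, 12, 17, 21, 23, 24}, so each is used; only e can be 21, hence e = 21.
The 6 still-open variables together cover exactly {1, 7, 12, 17, 23, 24} — 6 values for 6 variables — and 24 appears only in d's list, so d = 24.
The 5 still-open variables draw from only 5 values {1, 7, 12, 17, 23}, so each is used; only c can be 23, hence c = 23.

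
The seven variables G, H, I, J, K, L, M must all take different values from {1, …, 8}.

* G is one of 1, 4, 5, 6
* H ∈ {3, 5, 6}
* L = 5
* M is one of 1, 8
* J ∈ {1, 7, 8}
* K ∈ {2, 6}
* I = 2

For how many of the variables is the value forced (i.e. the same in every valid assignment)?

4

I must be 2 (only option left). Strike 2 from K.
K has just one choice, so K = 6. Eliminate 6 elsewhere: G, H.
L must be 5 (only option left). Remove 5 from G, H.
H's domain is down to {3}, so H = 3.
Determined: H=3, I=2, K=6, L=5. The other variables each still have more than one consistent value. That makes 4.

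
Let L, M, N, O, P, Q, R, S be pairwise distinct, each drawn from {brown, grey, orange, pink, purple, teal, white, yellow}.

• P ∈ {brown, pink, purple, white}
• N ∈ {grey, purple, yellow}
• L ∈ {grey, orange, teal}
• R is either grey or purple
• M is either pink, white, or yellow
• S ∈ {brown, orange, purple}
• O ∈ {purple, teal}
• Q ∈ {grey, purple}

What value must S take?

brown

Q and R between them cover only {grey, purple} — a naked pair. Remove those values from L, N, O, P, S.
N has just one choice, so N = yellow. Eliminate yellow elsewhere: M.
That leaves O = teal. Remove teal from L.
That leaves L = orange. So S can't be orange.
So S = brown.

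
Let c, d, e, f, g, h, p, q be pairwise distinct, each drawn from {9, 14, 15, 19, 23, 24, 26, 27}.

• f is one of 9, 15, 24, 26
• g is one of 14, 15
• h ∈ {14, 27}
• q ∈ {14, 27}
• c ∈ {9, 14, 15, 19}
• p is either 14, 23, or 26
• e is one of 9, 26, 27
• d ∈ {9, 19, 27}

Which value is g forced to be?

15

The 8 variables together cover exactly {9, 14, 15, 19, 23, 24, 26, 27} — 8 values for 8 variables — and 23 appears only in p's list, so p = 23.
The 7 still-open variables together cover exactly {9, 14, 15, 19, 24, 26, 27} — 7 values for 7 variables — and 24 appears only in f's list, so f = 24.
Among the 6 still-open variables, 26 fits only e (and all 6 values in {9, 14, 15, 19, 26, 27} must be used), so e = 26.
h and q between them cover only {14, 27} — a naked pair. Remove those values from c, d, g.
So g = 15.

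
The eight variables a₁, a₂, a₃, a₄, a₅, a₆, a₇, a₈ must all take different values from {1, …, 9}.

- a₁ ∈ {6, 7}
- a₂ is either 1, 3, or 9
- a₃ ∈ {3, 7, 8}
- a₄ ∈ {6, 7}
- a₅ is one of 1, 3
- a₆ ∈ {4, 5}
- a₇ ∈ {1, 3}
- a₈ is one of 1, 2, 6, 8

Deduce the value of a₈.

2

a₁ and a₄ share exactly the 2 values {6, 7}; by pigeonhole those values go to them, so strike 6, 7 from a₃, a₈.
a₅ and a₇ between them cover only {1, 3} — a naked pair. Remove those values from a₂, a₃, a₈.
a₂'s domain is down to {9}, so a₂ = 9.
That leaves a₃ = 8. Remove 8 from a₈.
So a₈ = 2.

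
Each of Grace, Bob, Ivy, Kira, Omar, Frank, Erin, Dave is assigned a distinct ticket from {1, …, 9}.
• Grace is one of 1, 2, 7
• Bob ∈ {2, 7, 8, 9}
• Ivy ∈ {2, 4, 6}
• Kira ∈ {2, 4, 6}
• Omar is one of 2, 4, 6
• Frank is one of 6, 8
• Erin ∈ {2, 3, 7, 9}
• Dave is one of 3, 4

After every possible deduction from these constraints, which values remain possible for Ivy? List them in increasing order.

The 8 variables together cover exactly {1, 2, 3, 4, 6, 7, 8, 9} — 8 values for 8 variables — and 1 appears only in Grace's list, so Grace = 1.
The 3 variables Ivy, Kira, Omar are confined to {2, 4, 6}, which locks those values in; drop them from Bob, Frank, Erin, Dave.
Frank's domain is down to {8}, so Frank = 8. Eliminate 8 elsewhere: Bob.
Dave's domain is down to {3}, so Dave = 3. Remove 3 from Erin.
No further eliminations apply; Ivy can still be any of 2, 4, 6.

2, 4, 6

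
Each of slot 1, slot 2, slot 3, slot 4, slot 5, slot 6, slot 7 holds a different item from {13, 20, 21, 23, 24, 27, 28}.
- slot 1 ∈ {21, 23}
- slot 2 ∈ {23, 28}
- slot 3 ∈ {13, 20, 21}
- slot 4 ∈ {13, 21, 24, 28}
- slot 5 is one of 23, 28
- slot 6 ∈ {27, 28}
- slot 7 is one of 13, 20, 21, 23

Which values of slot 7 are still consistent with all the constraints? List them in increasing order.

13, 20

Among the 7 variables, 24 fits only slot 4 (and all 7 values in {13, 20, 21, 23, 24, 27, 28} must be used), so slot 4 = 24.
The 6 still-open variables together cover exactly {13, 20, 21, 23, 27, 28} — 6 values for 6 variables — and 27 appears only in slot 6's list, so slot 6 = 27.
slot 2 and slot 5 share exactly the 2 values {23, 28}; by pigeonhole those values go to them, so strike 23, 28 from slot 1, slot 7.
slot 1's domain is down to {21}, so slot 1 = 21. Strike 21 from slot 3, slot 7.
No further eliminations apply; slot 7 can still be any of 13, 20.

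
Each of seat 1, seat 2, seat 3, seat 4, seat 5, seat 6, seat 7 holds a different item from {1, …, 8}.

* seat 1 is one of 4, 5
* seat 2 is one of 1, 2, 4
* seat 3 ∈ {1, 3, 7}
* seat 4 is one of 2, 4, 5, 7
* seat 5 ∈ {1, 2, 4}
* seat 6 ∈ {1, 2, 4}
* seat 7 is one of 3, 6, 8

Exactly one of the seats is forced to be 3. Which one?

seat 2, seat 5, seat 6 share exactly the 3 values {1, 2, 4}; by pigeonhole those values go to them, so strike 1, 2, 4 from seat 1, seat 3, seat 4.
seat 1's domain is down to {5}, so seat 1 = 5. Eliminate 5 elsewhere: seat 4.
seat 4 must be 7 (only option left). Eliminate 7 elsewhere: seat 3.
So 3 goes to seat 3.

seat 3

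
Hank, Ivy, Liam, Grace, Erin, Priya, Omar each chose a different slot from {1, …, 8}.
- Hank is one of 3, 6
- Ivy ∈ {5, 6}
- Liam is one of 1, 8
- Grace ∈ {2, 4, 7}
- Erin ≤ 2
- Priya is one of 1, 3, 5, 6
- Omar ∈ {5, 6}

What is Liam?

8

The 2 variables Ivy and Omar are confined to {5, 6}, which locks those values in; drop them from Hank, Priya.
Hank must be 3 (only option left). Eliminate 3 elsewhere: Priya.
Priya has just one choice, so Priya = 1. Strike 1 from Liam, Erin.
So Liam = 8.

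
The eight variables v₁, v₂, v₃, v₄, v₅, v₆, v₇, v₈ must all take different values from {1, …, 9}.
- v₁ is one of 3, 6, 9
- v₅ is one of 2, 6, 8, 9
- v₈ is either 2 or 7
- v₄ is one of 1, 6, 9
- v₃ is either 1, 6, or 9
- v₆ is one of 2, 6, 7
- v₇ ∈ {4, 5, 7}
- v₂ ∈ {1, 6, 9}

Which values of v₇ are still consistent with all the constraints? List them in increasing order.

v₂, v₃, v₄ between them cover only {1, 6, 9} — a naked triple. Remove those values from v₁, v₅, v₆.
That leaves v₁ = 3.
v₆ and v₈ between them cover only {2, 7} — a naked pair. Remove those values from v₅, v₇.
v₅ has just one choice, so v₅ = 8.
No further eliminations apply; v₇ can still be any of 4, 5.

4, 5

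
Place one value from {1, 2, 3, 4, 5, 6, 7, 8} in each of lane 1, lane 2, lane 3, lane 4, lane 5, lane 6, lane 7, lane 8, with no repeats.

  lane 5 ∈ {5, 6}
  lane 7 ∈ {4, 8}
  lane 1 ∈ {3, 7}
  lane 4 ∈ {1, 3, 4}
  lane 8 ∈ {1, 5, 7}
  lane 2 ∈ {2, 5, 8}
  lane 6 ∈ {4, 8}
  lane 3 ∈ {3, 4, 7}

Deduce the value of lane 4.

The 8 variables together cover exactly {1, 2, 3, 4, 5, 6, 7, 8} — 8 values for 8 variables — and 2 appears only in lane 2's list, so lane 2 = 2.
The 7 still-open variables together cover exactly {1, 3, 4, 5, 6, 7, 8} — 7 values for 7 variables — and 6 appears only in lane 5's list, so lane 5 = 6.
Among the 6 still-open variables, 5 fits only lane 8 (and all 6 values in {1, 3, 4, 5, 7, 8} must be used), so lane 8 = 5.
The 5 still-open variables together cover exactly {1, 3, 4, 7, 8} — 5 values for 5 variables — and 1 appears only in lane 4's list, so lane 4 = 1.

1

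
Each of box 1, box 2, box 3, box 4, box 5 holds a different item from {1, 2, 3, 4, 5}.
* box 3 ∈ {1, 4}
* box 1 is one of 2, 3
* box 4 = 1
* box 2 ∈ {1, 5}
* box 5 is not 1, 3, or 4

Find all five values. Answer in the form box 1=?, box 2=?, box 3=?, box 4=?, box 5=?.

box 4's domain is down to {1}, so box 4 = 1. Remove 1 from box 2, box 3.
box 2 has just one choice, so box 2 = 5. Eliminate 5 elsewhere: box 5.
box 3's domain is down to {4}, so box 3 = 4.
That leaves box 5 = 2. Remove 2 from box 1.
That leaves box 1 = 3.

box 1=3, box 2=5, box 3=4, box 4=1, box 5=2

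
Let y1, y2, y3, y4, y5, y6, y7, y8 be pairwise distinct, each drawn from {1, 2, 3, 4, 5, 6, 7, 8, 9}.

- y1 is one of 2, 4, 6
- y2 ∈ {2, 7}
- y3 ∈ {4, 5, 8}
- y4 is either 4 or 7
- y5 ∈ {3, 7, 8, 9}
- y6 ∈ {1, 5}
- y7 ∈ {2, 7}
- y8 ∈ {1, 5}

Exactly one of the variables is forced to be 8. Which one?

y3

y2 and y7 share exactly the 2 values {2, 7}; by pigeonhole those values go to them, so strike 2, 7 from y1, y4, y5.
y4 has just one choice, so y4 = 4. So y1, y3 can't be 4.
y1's domain is down to {6}, so y1 = 6.
y6 and y8 share exactly the 2 values {1, 5}; by pigeonhole those values go to them, so strike 1, 5 from y3.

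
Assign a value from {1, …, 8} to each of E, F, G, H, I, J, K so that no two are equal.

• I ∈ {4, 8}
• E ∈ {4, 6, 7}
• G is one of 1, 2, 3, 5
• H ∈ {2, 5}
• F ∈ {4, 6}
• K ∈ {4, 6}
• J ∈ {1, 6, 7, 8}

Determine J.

The 2 variables F and K are confined to {4, 6}, which locks those values in; drop them from E, I, J.
E has just one choice, so E = 7. Remove 7 from J.
That leaves I = 8. So J can't be 8.
So J = 1.

1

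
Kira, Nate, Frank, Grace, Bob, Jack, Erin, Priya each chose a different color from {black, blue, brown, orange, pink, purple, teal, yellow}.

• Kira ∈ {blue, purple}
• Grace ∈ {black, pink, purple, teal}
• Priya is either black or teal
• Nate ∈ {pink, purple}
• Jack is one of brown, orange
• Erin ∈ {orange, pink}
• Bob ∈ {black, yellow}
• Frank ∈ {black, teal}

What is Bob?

yellow

The 8 variables draw from only 8 values {black, blue, brown, orange, pink, purple, teal, yellow}, so each is used; only Kira can be blue, hence Kira = blue.
Among the 7 still-open variables, brown fits only Jack (and all 7 values in {black, brown, orange, pink, purple, teal, yellow} must be used), so Jack = brown.
The 6 still-open variables draw from only 6 values {black, orange, pink, purple, teal, yellow}, so each is used; only Erin can be orange, hence Erin = orange.
The 5 still-open variables together cover exactly {black, pink, purple, teal, yellow} — 5 values for 5 variables — and yellow appears only in Bob's list, so Bob = yellow.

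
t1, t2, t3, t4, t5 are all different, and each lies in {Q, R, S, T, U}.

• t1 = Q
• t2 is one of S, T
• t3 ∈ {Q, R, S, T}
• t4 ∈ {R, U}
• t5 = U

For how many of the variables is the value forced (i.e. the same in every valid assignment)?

t1 must be Q (only option left). Strike Q from t3.
t5 must be U (only option left). Remove U from t4.
That leaves t4 = R. Eliminate R elsewhere: t3.
Determined: t1=Q, t4=R, t5=U. The other variables each still have more than one consistent value. That makes 3.

3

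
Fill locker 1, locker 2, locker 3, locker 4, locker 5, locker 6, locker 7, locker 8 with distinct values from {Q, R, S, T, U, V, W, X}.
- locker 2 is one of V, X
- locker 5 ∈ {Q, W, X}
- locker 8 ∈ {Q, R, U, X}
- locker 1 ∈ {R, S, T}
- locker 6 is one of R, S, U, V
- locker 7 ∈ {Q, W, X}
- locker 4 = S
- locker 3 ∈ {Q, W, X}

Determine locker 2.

locker 4 must be S (only option left). So locker 1, locker 6 can't be S.
The 7 still-open variables draw from only 7 values {Q, R, T, U, V, W, X}, so each is used; only locker 1 can be T, hence locker 1 = T.
locker 3, locker 5, locker 7 between them cover only {Q, W, X} — a naked triple. Remove those values from locker 2, locker 8.
So locker 2 = V.

V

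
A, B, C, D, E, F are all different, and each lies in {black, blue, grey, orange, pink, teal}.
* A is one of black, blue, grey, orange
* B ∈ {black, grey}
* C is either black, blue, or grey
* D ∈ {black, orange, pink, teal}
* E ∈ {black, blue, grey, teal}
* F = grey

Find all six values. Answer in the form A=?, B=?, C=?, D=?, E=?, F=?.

A=orange, B=black, C=blue, D=pink, E=teal, F=grey

F must be grey (only option left). So A, B, C, E can't be grey.
B's domain is down to {black}, so B = black. Eliminate black elsewhere: A, C, D, E.
C has just one choice, so C = blue. Strike blue from A, E.
E has just one choice, so E = teal. Remove teal from D.
A has just one choice, so A = orange. Eliminate orange elsewhere: D.
That leaves D = pink.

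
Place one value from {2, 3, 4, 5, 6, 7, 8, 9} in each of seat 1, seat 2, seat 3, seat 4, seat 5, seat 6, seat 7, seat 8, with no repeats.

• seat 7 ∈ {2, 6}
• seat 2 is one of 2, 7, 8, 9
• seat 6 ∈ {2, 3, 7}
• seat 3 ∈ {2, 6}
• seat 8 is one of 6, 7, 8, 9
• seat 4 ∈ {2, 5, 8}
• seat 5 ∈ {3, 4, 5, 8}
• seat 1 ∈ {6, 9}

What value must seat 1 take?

9

Among the 8 variables, 4 fits only seat 5 (and all 8 values in {2, 3, 4, 5, 6, 7, 8, 9} must be used), so seat 5 = 4.
The 7 still-open variables draw from only 7 values {2, 3, 5, 6, 7, 8, 9}, so each is used; only seat 6 can be 3, hence seat 6 = 3.
The 6 still-open variables draw from only 6 values {2, 5, 6, 7, 8, 9}, so each is used; only seat 4 can be 5, hence seat 4 = 5.
The 2 variables seat 3 and seat 7 are confined to {2, 6}, which locks those values in; drop them from seat 1, seat 2, seat 8.
So seat 1 = 9.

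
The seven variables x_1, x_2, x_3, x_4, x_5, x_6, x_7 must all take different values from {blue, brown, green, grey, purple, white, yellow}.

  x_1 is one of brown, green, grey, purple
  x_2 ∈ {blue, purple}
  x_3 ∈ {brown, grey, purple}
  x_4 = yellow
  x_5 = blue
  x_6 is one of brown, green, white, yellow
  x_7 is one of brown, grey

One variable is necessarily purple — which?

x_4's domain is down to {yellow}, so x_4 = yellow. Eliminate yellow elsewhere: x_6.
That leaves x_5 = blue. Remove blue from x_2.
So purple goes to x_2.

x_2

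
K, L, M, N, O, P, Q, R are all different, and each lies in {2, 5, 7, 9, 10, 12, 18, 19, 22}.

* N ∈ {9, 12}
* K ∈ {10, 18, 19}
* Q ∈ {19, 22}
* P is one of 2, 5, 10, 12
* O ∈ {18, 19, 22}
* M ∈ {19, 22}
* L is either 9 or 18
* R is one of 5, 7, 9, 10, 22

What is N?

12

The 2 variables M and Q are confined to {19, 22}, which locks those values in; drop them from K, O, R.
O has just one choice, so O = 18. Remove 18 from K, L.
K has just one choice, so K = 10. Remove 10 from P, R.
L has just one choice, so L = 9. So N, R can't be 9.
So N = 12.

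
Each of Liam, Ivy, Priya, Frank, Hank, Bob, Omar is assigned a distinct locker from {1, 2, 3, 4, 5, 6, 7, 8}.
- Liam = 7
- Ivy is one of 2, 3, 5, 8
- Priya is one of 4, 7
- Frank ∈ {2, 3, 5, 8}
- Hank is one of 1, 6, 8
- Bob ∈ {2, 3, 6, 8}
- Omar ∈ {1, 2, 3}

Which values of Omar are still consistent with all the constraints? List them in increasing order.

Liam must be 7 (only option left). Eliminate 7 elsewhere: Priya.
Priya has just one choice, so Priya = 4.
No further eliminations apply; Omar can still be any of 1, 2, 3.

1, 2, 3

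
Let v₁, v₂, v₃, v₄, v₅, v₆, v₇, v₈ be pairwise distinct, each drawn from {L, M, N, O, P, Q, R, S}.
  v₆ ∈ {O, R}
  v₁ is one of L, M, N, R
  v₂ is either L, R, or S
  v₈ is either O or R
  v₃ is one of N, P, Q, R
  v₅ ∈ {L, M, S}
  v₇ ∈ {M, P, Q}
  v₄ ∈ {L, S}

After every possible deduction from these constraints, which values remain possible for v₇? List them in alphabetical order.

v₆ and v₈ between them cover only {O, R} — a naked pair. Remove those values from v₁, v₂, v₃.
v₂ and v₄ share exactly the 2 values {L, S}; by pigeonhole those values go to them, so strike L, S from v₁, v₅.
v₅ has just one choice, so v₅ = M. Remove M from v₁, v₇.
That leaves v₁ = N. Eliminate N elsewhere: v₃.
No further eliminations apply; v₇ can still be any of P, Q.

P, Q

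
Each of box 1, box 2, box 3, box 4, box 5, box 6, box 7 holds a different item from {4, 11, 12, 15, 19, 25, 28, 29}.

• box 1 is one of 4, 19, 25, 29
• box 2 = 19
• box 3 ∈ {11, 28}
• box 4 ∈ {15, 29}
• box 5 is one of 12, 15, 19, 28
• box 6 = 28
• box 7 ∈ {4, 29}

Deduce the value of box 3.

11

box 2 has just one choice, so box 2 = 19. So box 1, box 5 can't be 19.
box 6 has just one choice, so box 6 = 28. Eliminate 28 elsewhere: box 3, box 5.
So box 3 = 11.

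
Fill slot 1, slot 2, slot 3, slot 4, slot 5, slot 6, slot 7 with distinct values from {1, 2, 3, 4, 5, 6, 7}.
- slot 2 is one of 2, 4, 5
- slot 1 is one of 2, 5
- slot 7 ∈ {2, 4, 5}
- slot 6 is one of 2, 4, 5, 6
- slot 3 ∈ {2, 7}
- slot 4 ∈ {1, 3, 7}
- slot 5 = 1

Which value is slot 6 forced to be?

slot 5 must be 1 (only option left). So slot 4 can't be 1.
Among the 6 still-open variables, 3 fits only slot 4 (and all 6 values in {2, 3, 4, 5, 6, 7} must be used), so slot 4 = 3.
Among the 5 still-open variables, 6 fits only slot 6 (and all 5 values in {2, 4, 5, 6, 7} must be used), so slot 6 = 6.

6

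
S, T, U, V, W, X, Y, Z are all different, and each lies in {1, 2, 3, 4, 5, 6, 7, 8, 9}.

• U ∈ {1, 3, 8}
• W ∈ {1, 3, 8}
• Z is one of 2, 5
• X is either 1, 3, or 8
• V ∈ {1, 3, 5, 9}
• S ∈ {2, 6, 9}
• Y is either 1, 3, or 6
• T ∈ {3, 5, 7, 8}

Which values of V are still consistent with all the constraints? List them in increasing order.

5, 9

Among the 8 variables, 7 fits only T (and all 8 values in {1, 2, 3, 5, 6, 7, 8, 9} must be used), so T = 7.
U, W, X share exactly the 3 values {1, 3, 8}; by pigeonhole those values go to them, so strike 1, 3, 8 from V, Y.
Y has just one choice, so Y = 6. Remove 6 from S.
No further eliminations apply; V can still be any of 5, 9.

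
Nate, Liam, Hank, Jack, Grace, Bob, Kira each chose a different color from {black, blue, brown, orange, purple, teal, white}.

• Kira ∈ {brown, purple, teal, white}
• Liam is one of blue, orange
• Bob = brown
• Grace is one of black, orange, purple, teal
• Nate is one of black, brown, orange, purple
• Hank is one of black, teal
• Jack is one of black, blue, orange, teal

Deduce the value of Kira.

white

Bob's domain is down to {brown}, so Bob = brown. So Nate, Kira can't be brown.
The 6 still-open variables draw from only 6 values {black, blue, orange, purple, teal, white}, so each is used; only Kira can be white, hence Kira = white.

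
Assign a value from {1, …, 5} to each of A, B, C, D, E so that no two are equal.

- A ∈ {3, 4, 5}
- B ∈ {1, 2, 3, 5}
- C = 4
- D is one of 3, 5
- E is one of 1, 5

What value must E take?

1

C must be 4 (only option left). Eliminate 4 elsewhere: A.
The 4 still-open variables draw from only 4 values {1, 2, 3, 5}, so each is used; only B can be 2, hence B = 2.
Among the 3 still-open variables, 1 fits only E (and all 3 values in {1, 3, 5} must be used), so E = 1.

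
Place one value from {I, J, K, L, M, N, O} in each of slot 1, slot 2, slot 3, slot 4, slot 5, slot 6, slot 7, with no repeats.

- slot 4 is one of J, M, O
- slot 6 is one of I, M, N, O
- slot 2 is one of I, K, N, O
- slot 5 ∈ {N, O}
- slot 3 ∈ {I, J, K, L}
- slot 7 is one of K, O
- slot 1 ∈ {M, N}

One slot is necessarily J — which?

Among the 7 variables, L fits only slot 3 (and all 7 values in {I, J, K, L, M, N, O} must be used), so slot 3 = L.
The 6 still-open variables draw from only 6 values {I, J, K, M, N, O}, so each is used; only slot 4 can be J, hence slot 4 = J.

slot 4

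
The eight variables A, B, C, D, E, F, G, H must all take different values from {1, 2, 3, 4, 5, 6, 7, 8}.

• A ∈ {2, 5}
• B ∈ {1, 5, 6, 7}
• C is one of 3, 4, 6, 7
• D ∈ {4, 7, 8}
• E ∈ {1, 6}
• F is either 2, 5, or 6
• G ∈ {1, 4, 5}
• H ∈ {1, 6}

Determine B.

The 8 variables draw from only 8 values {1, 2, 3, 4, 5, 6, 7, 8}, so each is used; only C can be 3, hence C = 3.
The 7 still-open variables draw from only 7 values {1, 2, 4, 5, 6, 7, 8}, so each is used; only D can be 8, hence D = 8.
The 6 still-open variables together cover exactly {1, 2, 4, 5, 6, 7} — 6 values for 6 variables — and 4 appears only in G's list, so G = 4.
Among the 5 still-open variables, 7 fits only B (and all 5 values in {1, 2, 5, 6, 7} must be used), so B = 7.

7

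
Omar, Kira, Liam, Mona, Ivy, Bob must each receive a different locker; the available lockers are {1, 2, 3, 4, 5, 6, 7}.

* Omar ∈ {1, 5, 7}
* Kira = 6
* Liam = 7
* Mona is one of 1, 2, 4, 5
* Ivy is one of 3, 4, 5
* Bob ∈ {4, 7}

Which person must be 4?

Bob

Kira has just one choice, so Kira = 6.
That leaves Liam = 7. Strike 7 from Omar, Bob.
So 4 goes to Bob.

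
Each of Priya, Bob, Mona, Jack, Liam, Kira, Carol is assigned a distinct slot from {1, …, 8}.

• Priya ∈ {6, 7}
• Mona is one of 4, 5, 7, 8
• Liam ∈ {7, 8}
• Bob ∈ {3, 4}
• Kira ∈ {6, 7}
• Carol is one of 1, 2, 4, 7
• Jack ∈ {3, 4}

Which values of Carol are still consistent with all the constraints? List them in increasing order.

Priya and Kira between them cover only {6, 7} — a naked pair. Remove those values from Mona, Liam, Carol.
Liam has just one choice, so Liam = 8. So Mona can't be 8.
The 2 variables Bob and Jack are confined to {3, 4}, which locks those values in; drop them from Mona, Carol.
That leaves Mona = 5.
No further eliminations apply; Carol can still be any of 1, 2.

1, 2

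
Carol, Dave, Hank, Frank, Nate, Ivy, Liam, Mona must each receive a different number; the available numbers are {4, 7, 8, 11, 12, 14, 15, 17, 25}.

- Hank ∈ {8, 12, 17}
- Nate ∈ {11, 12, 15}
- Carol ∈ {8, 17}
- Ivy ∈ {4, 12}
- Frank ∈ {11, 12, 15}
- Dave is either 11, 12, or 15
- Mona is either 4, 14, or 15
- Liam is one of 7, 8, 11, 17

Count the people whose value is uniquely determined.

The 8 variables together cover exactly {4, 7, 8, 11, 12, 14, 15, 17} — 8 values for 8 variables — and 7 appears only in Liam's list, so Liam = 7.
Among the 7 still-open variables, 14 fits only Mona (and all 7 values in {4, 8, 11, 12, 14, 15, 17} must be used), so Mona = 14.
The 6 still-open variables draw from only 6 values {4, 8, 11, 12, 15, 17}, so each is used; only Ivy can be 4, hence Ivy = 4.
The 3 variables Dave, Frank, Nate are confined to {11, 12, 15}, which locks those values in; drop them from Hank.
Determined: Ivy=4, Liam=7, Mona=14. The other people each still have more than one consistent value. That makes 3.

3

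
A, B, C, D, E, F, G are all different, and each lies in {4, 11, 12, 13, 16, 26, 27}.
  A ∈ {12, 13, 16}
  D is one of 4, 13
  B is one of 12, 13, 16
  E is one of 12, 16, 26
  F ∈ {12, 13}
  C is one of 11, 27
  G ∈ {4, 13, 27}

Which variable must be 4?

D

Among the 7 variables, 11 fits only C (and all 7 values in {4, 11, 12, 13, 16, 26, 27} must be used), so C = 11.
Among the 6 still-open variables, 26 fits only E (and all 6 values in {4, 12, 13, 16, 26, 27} must be used), so E = 26.
The 5 still-open variables draw from only 5 values {4, 12, 13, 16, 27}, so each is used; only G can be 27, hence G = 27.
The 4 still-open variables draw from only 4 values {4, 12, 13, 16}, so each is used; only D can be 4, hence D = 4.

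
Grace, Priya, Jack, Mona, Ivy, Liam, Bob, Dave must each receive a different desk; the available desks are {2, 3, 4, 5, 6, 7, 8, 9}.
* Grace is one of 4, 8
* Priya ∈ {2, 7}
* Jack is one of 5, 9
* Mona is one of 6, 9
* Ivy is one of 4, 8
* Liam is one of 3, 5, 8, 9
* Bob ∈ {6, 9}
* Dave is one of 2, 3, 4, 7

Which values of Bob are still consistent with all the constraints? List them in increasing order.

Grace and Ivy between them cover only {4, 8} — a naked pair. Remove those values from Liam, Dave.
Mona and Bob share exactly the 2 values {6, 9}; by pigeonhole those values go to them, so strike 6, 9 from Jack, Liam.
Jack must be 5 (only option left). So Liam can't be 5.
Liam's domain is down to {3}, so Liam = 3. So Dave can't be 3.
No further eliminations apply; Bob can still be any of 6, 9.

6, 9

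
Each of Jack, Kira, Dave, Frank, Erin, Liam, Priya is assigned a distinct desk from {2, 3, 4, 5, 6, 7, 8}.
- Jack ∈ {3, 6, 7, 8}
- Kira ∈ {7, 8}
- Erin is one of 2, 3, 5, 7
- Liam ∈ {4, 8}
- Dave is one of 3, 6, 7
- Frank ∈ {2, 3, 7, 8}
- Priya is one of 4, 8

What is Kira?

7

The 7 variables together cover exactly {2, 3, 4, 5, 6, 7, 8} — 7 values for 7 variables — and 5 appears only in Erin's list, so Erin = 5.
The 6 still-open variables together cover exactly {2, 3, 4, 6, 7, 8} — 6 values for 6 variables — and 2 appears only in Frank's list, so Frank = 2.
Liam and Priya share exactly the 2 values {4, 8}; by pigeonhole those values go to them, so strike 4, 8 from Jack, Kira.
So Kira = 7.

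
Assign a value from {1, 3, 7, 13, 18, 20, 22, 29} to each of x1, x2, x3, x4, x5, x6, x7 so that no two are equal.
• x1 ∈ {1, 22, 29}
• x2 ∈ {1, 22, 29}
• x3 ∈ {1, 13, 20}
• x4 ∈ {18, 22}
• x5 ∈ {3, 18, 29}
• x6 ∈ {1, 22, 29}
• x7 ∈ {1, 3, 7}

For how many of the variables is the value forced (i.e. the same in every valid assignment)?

3

x1, x2, x6 share exactly the 3 values {1, 22, 29}; by pigeonhole those values go to them, so strike 1, 22, 29 from x3, x4, x5, x7.
x4 must be 18 (only option left). Strike 18 from x5.
That leaves x5 = 3. Remove 3 from x7.
x7 must be 7 (only option left).
Determined: x4=18, x5=3, x7=7. The other variables each still have more than one consistent value. That makes 3.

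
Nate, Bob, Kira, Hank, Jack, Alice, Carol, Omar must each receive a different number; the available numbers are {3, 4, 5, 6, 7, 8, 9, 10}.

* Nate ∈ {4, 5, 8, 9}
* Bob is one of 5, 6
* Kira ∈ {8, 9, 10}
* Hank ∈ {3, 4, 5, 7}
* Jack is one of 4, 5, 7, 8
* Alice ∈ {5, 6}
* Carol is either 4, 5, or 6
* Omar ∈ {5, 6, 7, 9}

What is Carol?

The 8 variables together cover exactly {3, 4, 5, 6, 7, 8, 9, 10} — 8 values for 8 variables — and 3 appears only in Hank's list, so Hank = 3.
Among the 7 still-open variables, 10 fits only Kira (and all 7 values in {4, 5, 6, 7, 8, 9, 10} must be used), so Kira = 10.
The 2 variables Bob and Alice are confined to {5, 6}, which locks those values in; drop them from Nate, Jack, Carol, Omar.
So Carol = 4.

4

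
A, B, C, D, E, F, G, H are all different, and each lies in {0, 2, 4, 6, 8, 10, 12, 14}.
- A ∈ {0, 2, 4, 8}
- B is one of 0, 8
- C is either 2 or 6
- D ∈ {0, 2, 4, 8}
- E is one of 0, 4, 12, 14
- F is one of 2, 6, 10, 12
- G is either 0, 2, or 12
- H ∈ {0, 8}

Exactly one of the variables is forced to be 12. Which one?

G

Among the 8 variables, 10 fits only F (and all 8 values in {0, 2, 4, 6, 8, 10, 12, 14} must be used), so F = 10.
Among the 7 still-open variables, 6 fits only C (and all 7 values in {0, 2, 4, 6, 8, 12, 14} must be used), so C = 6.
The 6 still-open variables together cover exactly {0, 2, 4, 8, 12, 14} — 6 values for 6 variables — and 14 appears only in E's list, so E = 14.
The 5 still-open variables draw from only 5 values {0, 2, 4, 8, 12}, so each is used; only G can be 12, hence G = 12.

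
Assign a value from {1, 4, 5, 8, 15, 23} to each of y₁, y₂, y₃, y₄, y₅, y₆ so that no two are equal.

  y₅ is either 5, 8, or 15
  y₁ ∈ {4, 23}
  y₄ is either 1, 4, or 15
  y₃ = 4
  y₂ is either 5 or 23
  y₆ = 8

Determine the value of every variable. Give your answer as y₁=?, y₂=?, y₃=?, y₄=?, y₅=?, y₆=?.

y₃ has just one choice, so y₃ = 4. So y₁, y₄ can't be 4.
That leaves y₆ = 8. So y₅ can't be 8.
y₁ has just one choice, so y₁ = 23. Eliminate 23 elsewhere: y₂.
y₂'s domain is down to {5}, so y₂ = 5. Eliminate 5 elsewhere: y₅.
y₅'s domain is down to {15}, so y₅ = 15. So y₄ can't be 15.
y₄ must be 1 (only option left).

y₁=23, y₂=5, y₃=4, y₄=1, y₅=15, y₆=8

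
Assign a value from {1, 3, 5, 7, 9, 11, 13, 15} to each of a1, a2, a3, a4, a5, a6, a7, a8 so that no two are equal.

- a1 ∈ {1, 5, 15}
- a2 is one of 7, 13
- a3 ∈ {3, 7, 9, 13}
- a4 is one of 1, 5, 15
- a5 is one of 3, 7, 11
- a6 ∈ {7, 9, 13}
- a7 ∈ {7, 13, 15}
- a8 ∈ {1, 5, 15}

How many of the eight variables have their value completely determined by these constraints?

Among the 8 variables, 11 fits only a5 (and all 8 values in {1, 3, 5, 7, 9, 11, 13, 15} must be used), so a5 = 11.
The 7 still-open variables draw from only 7 values {1, 3, 5, 7, 9, 13, 15}, so each is used; only a3 can be 3, hence a3 = 3.
The 6 still-open variables draw from only 6 values {1, 5, 7, 9, 13, 15}, so each is used; only a6 can be 9, hence a6 = 9.
a1, a4, a8 share exactly the 3 values {1, 5, 15}; by pigeonhole those values go to them, so strike 1, 5, 15 from a7.
Determined: a3=3, a5=11, a6=9. The other variables each still have more than one consistent value. That makes 3.

3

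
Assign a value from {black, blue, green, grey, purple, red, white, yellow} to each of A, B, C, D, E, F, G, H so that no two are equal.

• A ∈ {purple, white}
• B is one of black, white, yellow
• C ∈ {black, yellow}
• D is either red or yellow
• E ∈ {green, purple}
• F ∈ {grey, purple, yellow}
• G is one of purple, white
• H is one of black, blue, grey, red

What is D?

red

Among the 8 variables, blue fits only H (and all 8 values in {black, blue, green, grey, purple, red, white, yellow} must be used), so H = blue.
The 7 still-open variables together cover exactly {black, green, grey, purple, red, white, yellow} — 7 values for 7 variables — and green appears only in E's list, so E = green.
Among the 6 still-open variables, grey fits only F (and all 6 values in {black, grey, purple, red, white, yellow} must be used), so F = grey.
The 5 still-open variables draw from only 5 values {black, purple, red, white, yellow}, so each is used; only D can be red, hence D = red.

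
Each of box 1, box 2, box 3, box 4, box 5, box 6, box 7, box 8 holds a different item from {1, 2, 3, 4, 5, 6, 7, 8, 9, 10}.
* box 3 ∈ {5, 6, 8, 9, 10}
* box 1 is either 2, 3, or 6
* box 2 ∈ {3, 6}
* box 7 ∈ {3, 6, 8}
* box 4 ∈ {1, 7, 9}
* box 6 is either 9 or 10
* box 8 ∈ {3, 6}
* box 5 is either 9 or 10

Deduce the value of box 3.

5

box 2 and box 8 share exactly the 2 values {3, 6}; by pigeonhole those values go to them, so strike 3, 6 from box 1, box 3, box 7.
box 1's domain is down to {2}, so box 1 = 2.
That leaves box 7 = 8. Eliminate 8 elsewhere: box 3.
box 5 and box 6 share exactly the 2 values {9, 10}; by pigeonhole those values go to them, so strike 9, 10 from box 3, box 4.
So box 3 = 5.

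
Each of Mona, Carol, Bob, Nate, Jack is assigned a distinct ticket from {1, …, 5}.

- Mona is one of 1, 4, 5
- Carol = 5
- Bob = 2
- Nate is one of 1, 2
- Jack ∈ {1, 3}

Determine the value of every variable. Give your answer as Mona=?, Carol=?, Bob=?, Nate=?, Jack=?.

Mona=4, Carol=5, Bob=2, Nate=1, Jack=3

Carol has just one choice, so Carol = 5. Eliminate 5 elsewhere: Mona.
Bob must be 2 (only option left). So Nate can't be 2.
Nate must be 1 (only option left). Remove 1 from Mona, Jack.
Jack's domain is down to {3}, so Jack = 3.
Mona must be 4 (only option left).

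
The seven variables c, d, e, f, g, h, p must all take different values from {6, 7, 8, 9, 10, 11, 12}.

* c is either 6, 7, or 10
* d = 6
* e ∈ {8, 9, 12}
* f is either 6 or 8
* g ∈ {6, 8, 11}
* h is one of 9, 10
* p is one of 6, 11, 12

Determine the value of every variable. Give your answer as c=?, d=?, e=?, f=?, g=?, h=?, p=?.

c=7, d=6, e=9, f=8, g=11, h=10, p=12

d has just one choice, so d = 6. So c, f, g, p can't be 6.
f has just one choice, so f = 8. So e, g can't be 8.
g's domain is down to {11}, so g = 11. Eliminate 11 elsewhere: p.
p must be 12 (only option left). Strike 12 from e.
e's domain is down to {9}, so e = 9. Eliminate 9 elsewhere: h.
h's domain is down to {10}, so h = 10. So c can't be 10.
c has just one choice, so c = 7.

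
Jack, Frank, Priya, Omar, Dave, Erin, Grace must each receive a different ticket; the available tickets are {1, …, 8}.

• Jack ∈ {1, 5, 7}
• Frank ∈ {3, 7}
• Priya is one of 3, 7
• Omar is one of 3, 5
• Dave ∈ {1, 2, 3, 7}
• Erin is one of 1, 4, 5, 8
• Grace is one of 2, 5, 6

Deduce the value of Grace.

Frank and Priya between them cover only {3, 7} — a naked pair. Remove those values from Jack, Omar, Dave.
Omar must be 5 (only option left). Remove 5 from Jack, Erin, Grace.
Jack has just one choice, so Jack = 1. Remove 1 from Dave, Erin.
Dave must be 2 (only option left). So Grace can't be 2.
So Grace = 6.

6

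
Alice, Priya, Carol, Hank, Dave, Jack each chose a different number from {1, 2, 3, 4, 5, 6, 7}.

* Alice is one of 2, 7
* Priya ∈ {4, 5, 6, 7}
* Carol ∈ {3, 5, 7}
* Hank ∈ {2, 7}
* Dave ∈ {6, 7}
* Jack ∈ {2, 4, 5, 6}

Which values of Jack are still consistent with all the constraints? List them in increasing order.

The 6 variables together cover exactly {2, 3, 4, 5, 6, 7} — 6 values for 6 variables — and 3 appears only in Carol's list, so Carol = 3.
Alice and Hank share exactly the 2 values {2, 7}; by pigeonhole those values go to them, so strike 2, 7 from Priya, Dave, Jack.
Dave must be 6 (only option left). Remove 6 from Priya, Jack.
No further eliminations apply; Jack can still be any of 4, 5.

4, 5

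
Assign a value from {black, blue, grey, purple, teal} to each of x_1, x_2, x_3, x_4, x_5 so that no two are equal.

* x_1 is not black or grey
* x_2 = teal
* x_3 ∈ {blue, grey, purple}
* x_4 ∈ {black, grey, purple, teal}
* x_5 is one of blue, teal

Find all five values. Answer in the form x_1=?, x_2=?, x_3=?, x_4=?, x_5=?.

x_2 has just one choice, so x_2 = teal. Strike teal from x_1, x_4, x_5.
x_5 has just one choice, so x_5 = blue. Eliminate blue elsewhere: x_1, x_3.
x_1 must be purple (only option left). Strike purple from x_3, x_4.
x_3 has just one choice, so x_3 = grey. Remove grey from x_4.
That leaves x_4 = black.

x_1=purple, x_2=teal, x_3=grey, x_4=black, x_5=blue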